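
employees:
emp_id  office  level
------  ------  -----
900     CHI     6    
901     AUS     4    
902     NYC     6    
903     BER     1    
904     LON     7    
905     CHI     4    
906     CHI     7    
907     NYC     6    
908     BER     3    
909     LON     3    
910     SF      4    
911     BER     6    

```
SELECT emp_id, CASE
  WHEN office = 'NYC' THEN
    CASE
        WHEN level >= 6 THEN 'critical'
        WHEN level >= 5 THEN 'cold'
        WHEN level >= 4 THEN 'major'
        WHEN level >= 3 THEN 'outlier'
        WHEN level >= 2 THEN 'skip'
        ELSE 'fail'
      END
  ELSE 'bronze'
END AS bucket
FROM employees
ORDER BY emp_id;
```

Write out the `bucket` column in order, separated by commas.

bronze, bronze, critical, bronze, bronze, bronze, bronze, critical, bronze, bronze, bronze, bronze

emp_id=900: office='CHI' → outer ELSE → bronze
emp_id=901: office='AUS' → outer ELSE → bronze
emp_id=902: office='NYC' → inner[level >= 6] → critical
emp_id=903: office='BER' → outer ELSE → bronze
emp_id=904: office='LON' → outer ELSE → bronze
emp_id=905: office='CHI' → outer ELSE → bronze
emp_id=906: office='CHI' → outer ELSE → bronze
emp_id=907: office='NYC' → inner[level >= 6] → critical
emp_id=908: office='BER' → outer ELSE → bronze
emp_id=909: office='LON' → outer ELSE → bronze
emp_id=910: office='SF' → outer ELSE → bronze
emp_id=911: office='BER' → outer ELSE → bronze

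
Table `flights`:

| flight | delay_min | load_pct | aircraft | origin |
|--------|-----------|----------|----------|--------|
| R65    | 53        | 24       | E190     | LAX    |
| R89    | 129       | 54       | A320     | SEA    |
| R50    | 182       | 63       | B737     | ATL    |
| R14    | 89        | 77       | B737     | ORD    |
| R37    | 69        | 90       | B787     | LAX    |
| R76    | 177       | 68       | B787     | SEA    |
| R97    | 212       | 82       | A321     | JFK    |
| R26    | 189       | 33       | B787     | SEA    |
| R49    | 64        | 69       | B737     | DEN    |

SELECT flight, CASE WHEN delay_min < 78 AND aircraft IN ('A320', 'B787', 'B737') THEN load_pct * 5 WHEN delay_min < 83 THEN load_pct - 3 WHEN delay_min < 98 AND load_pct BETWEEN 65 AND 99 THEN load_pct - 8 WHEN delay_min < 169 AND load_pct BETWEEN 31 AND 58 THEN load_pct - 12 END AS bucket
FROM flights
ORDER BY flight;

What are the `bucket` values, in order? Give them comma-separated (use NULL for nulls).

69, NULL, 450, 345, NULL, 21, NULL, 42, NULL

flight=R14: delay_min < 98 AND load_pct BETWEEN 65 AND 99 → 69
flight=R26: (no match → NULL) → NULL
flight=R37: delay_min < 78 AND aircraft IN ('A320', 'B787', 'B737') → 450
flight=R49: delay_min < 78 AND aircraft IN ('A320', 'B787', 'B737') → 345
flight=R50: (no match → NULL) → NULL
flight=R65: delay_min < 83 → 21
flight=R76: (no match → NULL) → NULL
flight=R89: delay_min < 169 AND load_pct BETWEEN 31 AND 58 → 42
flight=R97: (no match → NULL) → NULL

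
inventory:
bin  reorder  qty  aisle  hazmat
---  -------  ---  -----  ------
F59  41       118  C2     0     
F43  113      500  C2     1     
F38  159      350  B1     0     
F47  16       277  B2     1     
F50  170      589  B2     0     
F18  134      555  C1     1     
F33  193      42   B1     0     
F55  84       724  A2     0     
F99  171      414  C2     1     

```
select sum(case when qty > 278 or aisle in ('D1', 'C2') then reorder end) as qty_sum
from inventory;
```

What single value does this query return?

bin=F59: ✓ → 41
bin=F43: ✓ → 113
bin=F38: ✓ → 159
bin=F47: ✗
bin=F50: ✓ → 170
bin=F18: ✓ → 134
bin=F33: ✗
bin=F55: ✓ → 84
bin=F99: ✓ → 171
qty_sum = 41 + 113 + 159 + 170 + 134 + 84 + 171 = 872

872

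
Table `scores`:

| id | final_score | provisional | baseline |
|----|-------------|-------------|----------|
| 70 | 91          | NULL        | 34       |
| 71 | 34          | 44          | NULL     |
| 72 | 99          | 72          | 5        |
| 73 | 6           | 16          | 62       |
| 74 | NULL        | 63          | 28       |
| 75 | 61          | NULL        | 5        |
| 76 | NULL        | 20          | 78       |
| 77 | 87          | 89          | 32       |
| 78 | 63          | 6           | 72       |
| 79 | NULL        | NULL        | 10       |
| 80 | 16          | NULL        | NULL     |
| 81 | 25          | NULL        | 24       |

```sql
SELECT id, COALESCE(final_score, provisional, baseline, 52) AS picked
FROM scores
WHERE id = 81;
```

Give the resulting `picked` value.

25

id = 81: final_score=25, provisional=NULL, baseline=24.
final_score=25 → 25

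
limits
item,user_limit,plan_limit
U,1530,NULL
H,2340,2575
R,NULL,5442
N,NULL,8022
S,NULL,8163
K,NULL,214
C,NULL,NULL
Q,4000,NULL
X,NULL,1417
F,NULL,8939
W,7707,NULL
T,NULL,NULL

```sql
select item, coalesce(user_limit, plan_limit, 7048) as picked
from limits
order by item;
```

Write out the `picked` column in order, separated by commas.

7048, 8939, 2340, 214, 8022, 4000, 5442, 8163, 7048, 1530, 7707, 1417

item=C: user_limit=NULL, plan_limit=NULL, → literal 7048 → 7048
item=F: user_limit=NULL, plan_limit=8939 → 8939
item=H: user_limit=2340 → 2340
item=K: user_limit=NULL, plan_limit=214 → 214
item=N: user_limit=NULL, plan_limit=8022 → 8022
item=Q: user_limit=4000 → 4000
item=R: user_limit=NULL, plan_limit=5442 → 5442
item=S: user_limit=NULL, plan_limit=8163 → 8163
item=T: user_limit=NULL, plan_limit=NULL, → literal 7048 → 7048
item=U: user_limit=1530 → 1530
item=W: user_limit=7707 → 7707
item=X: user_limit=NULL, plan_limit=1417 → 1417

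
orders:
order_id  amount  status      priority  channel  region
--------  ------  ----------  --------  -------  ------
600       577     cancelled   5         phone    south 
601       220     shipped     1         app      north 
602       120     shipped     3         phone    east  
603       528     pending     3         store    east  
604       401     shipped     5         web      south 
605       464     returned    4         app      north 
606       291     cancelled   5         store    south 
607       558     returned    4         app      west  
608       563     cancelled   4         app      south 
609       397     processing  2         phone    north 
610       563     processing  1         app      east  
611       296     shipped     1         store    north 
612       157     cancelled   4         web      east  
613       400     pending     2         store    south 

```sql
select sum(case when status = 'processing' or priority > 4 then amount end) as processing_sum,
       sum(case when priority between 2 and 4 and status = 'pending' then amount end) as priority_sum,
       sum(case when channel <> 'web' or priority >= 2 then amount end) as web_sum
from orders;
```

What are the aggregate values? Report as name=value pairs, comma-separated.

[processing_sum: status = 'processing' or priority > 4]
order_id=600: ✓ → 577
order_id=601: ✗
order_id=602: ✗
order_id=603: ✗
order_id=604: ✓ → 401
order_id=605: ✗
order_id=606: ✓ → 291
order_id=607: ✗
order_id=608: ✗
order_id=609: ✓ → 397
order_id=610: ✓ → 563
order_id=611: ✗
order_id=612: ✗
order_id=613: ✗
processing_sum = 577 + 401 + 291 + 397 + 563 = 2229
—
[priority_sum: priority between 2 and 4 and status = 'pending']
order_id=600: ✗
order_id=601: ✗
order_id=602: ✗
order_id=603: ✓ → 528
order_id=604: ✗
order_id=605: ✗
order_id=606: ✗
order_id=607: ✗
order_id=608: ✗
order_id=609: ✗
order_id=610: ✗
order_id=611: ✗
order_id=612: ✗
order_id=613: ✓ → 400
priority_sum = 528 + 400 = 928
—
[web_sum: channel <> 'web' or priority >= 2]
order_id=600: ✓ → 577
order_id=601: ✓ → 220
order_id=602: ✓ → 120
order_id=603: ✓ → 528
order_id=604: ✓ → 401
order_id=605: ✓ → 464
order_id=606: ✓ → 291
order_id=607: ✓ → 558
order_id=608: ✓ → 563
order_id=609: ✓ → 397
order_id=610: ✓ → 563
order_id=611: ✓ → 296
order_id=612: ✓ → 157
order_id=613: ✓ → 400
web_sum = 577 + 220 + 120 + 528 + 401 + 464 + 291 + 558 + 563 + 397 + 563 + 296 + 157 + 400 = 5535

processing_sum=2229, priority_sum=928, web_sum=5535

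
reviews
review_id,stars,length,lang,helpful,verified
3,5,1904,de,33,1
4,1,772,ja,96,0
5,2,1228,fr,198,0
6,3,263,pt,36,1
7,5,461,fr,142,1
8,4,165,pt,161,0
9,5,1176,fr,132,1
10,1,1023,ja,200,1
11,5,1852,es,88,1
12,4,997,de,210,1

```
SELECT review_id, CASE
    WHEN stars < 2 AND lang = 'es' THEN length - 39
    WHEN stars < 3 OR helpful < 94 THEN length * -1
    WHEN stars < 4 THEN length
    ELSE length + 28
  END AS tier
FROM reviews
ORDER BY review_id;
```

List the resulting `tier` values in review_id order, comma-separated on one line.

review_id=3: stars < 3 OR helpful < 94 → -1904
review_id=4: stars < 3 OR helpful < 94 → -772
review_id=5: stars < 3 OR helpful < 94 → -1228
review_id=6: stars < 3 OR helpful < 94 → -263
review_id=7: ELSE → 489
review_id=8: ELSE → 193
review_id=9: ELSE → 1204
review_id=10: stars < 3 OR helpful < 94 → -1023
review_id=11: stars < 3 OR helpful < 94 → -1852
review_id=12: ELSE → 1025

-1904, -772, -1228, -263, 489, 193, 1204, -1023, -1852, 1025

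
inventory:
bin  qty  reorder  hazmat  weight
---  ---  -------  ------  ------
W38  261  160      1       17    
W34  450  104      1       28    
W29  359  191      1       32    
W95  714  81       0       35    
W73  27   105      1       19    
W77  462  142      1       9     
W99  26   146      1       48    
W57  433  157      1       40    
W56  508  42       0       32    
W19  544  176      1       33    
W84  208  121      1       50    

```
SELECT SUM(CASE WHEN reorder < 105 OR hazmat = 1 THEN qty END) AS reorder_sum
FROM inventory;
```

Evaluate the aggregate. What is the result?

bin=W38: ✓ → 261
bin=W34: ✓ → 450
bin=W29: ✓ → 359
bin=W95: ✓ → 714
bin=W73: ✓ → 27
bin=W77: ✓ → 462
bin=W99: ✓ → 26
bin=W57: ✓ → 433
bin=W56: ✓ → 508
bin=W19: ✓ → 544
bin=W84: ✓ → 208
reorder_sum = 261 + 450 + 359 + 714 + 27 + 462 + 26 + 433 + 508 + 544 + 208 = 3992

3992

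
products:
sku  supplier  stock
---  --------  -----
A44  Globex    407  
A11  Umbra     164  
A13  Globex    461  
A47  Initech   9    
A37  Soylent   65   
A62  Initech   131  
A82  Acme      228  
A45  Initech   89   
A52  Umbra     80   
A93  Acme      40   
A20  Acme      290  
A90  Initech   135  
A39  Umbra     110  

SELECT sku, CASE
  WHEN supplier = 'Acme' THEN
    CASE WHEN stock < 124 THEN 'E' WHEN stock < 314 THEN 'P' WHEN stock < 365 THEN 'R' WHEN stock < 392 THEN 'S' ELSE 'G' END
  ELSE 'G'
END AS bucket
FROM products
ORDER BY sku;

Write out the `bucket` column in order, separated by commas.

sku=A11: supplier='Umbra' → outer ELSE → G
sku=A13: supplier='Globex' → outer ELSE → G
sku=A20: supplier='Acme' → inner[stock < 314] → P
sku=A37: supplier='Soylent' → outer ELSE → G
sku=A39: supplier='Umbra' → outer ELSE → G
sku=A44: supplier='Globex' → outer ELSE → G
sku=A45: supplier='Initech' → outer ELSE → G
sku=A47: supplier='Initech' → outer ELSE → G
sku=A52: supplier='Umbra' → outer ELSE → G
sku=A62: supplier='Initech' → outer ELSE → G
sku=A82: supplier='Acme' → inner[stock < 314] → P
sku=A90: supplier='Initech' → outer ELSE → G
sku=A93: supplier='Acme' → inner[stock < 124] → E

G, G, P, G, G, G, G, G, G, G, P, G, E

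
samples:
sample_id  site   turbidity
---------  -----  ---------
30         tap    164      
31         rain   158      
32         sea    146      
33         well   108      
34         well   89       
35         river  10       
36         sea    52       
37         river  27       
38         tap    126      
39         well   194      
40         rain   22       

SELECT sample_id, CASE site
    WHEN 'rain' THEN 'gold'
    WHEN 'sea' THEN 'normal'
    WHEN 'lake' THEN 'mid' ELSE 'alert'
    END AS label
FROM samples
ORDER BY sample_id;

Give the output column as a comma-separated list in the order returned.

sample_id=30: ELSE → alert
sample_id=31: site='rain' → gold
sample_id=32: site='sea' → normal
sample_id=33: ELSE → alert
sample_id=34: ELSE → alert
sample_id=35: ELSE → alert
sample_id=36: site='sea' → normal
sample_id=37: ELSE → alert
sample_id=38: ELSE → alert
sample_id=39: ELSE → alert
sample_id=40: site='rain' → gold

alert, gold, normal, alert, alert, alert, normal, alert, alert, alert, gold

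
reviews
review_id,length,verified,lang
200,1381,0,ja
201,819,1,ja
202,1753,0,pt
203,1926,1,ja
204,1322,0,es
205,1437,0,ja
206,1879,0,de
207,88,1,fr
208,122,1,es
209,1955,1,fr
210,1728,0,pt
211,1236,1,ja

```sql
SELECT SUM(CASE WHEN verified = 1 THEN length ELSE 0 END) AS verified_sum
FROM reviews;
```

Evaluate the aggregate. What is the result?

review_id=200: ✗
review_id=201: ✓ → 819
review_id=202: ✗
review_id=203: ✓ → 1926
review_id=204: ✗
review_id=205: ✗
review_id=206: ✗
review_id=207: ✓ → 88
review_id=208: ✓ → 122
review_id=209: ✓ → 1955
review_id=210: ✗
review_id=211: ✓ → 1236
verified_sum = 819 + 1926 + 88 + 122 + 1955 + 1236 = 6146

6146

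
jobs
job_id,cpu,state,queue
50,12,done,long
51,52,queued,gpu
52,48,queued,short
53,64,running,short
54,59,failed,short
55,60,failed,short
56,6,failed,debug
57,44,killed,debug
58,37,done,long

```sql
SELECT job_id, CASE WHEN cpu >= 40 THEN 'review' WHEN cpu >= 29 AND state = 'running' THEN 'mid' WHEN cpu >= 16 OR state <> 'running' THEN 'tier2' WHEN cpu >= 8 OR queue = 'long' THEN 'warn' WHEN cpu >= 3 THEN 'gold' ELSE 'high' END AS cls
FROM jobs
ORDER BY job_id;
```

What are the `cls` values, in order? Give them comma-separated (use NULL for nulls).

tier2, review, review, review, review, review, tier2, review, tier2

job_id=50: cpu >= 16 OR state <> 'running' → tier2
job_id=51: cpu >= 40 → review
job_id=52: cpu >= 40 → review
job_id=53: cpu >= 40 → review
job_id=54: cpu >= 40 → review
job_id=55: cpu >= 40 → review
job_id=56: cpu >= 16 OR state <> 'running' → tier2
job_id=57: cpu >= 40 → review
job_id=58: cpu >= 16 OR state <> 'running' → tier2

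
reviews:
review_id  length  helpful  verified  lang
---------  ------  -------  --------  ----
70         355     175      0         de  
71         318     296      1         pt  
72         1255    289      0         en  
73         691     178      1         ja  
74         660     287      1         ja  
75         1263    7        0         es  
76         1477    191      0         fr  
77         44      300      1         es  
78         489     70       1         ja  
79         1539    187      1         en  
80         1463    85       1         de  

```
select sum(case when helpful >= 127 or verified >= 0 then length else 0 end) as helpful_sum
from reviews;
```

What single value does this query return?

review_id=70: ✓ → 355
review_id=71: ✓ → 318
review_id=72: ✓ → 1255
review_id=73: ✓ → 691
review_id=74: ✓ → 660
review_id=75: ✓ → 1263
review_id=76: ✓ → 1477
review_id=77: ✓ → 44
review_id=78: ✓ → 489
review_id=79: ✓ → 1539
review_id=80: ✓ → 1463
helpful_sum = 355 + 318 + 1255 + 691 + 660 + 1263 + 1477 + 44 + 489 + 1539 + 1463 = 9554

9554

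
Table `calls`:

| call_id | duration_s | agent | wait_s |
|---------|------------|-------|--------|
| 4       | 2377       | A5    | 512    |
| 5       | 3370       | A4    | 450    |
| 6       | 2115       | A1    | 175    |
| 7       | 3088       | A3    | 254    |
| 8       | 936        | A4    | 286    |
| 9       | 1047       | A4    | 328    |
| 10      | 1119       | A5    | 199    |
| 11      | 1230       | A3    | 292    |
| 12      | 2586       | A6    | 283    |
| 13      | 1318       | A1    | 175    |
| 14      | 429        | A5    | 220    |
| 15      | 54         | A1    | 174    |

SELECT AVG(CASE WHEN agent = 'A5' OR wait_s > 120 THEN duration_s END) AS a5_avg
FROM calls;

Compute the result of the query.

call_id=4: ✓ → 2377
call_id=5: ✓ → 3370
call_id=6: ✓ → 2115
call_id=7: ✓ → 3088
call_id=8: ✓ → 936
call_id=9: ✓ → 1047
call_id=10: ✓ → 1119
call_id=11: ✓ → 1230
call_id=12: ✓ → 2586
call_id=13: ✓ → 1318
call_id=14: ✓ → 429
call_id=15: ✓ → 54
a5_avg = (2377 + 3370 + 2115 + 3088 + 936 + 1047 + 1119 + 1230 + 2586 + 1318 + 429 + 54) / 12 = 1639.0833333333

1639.0833333333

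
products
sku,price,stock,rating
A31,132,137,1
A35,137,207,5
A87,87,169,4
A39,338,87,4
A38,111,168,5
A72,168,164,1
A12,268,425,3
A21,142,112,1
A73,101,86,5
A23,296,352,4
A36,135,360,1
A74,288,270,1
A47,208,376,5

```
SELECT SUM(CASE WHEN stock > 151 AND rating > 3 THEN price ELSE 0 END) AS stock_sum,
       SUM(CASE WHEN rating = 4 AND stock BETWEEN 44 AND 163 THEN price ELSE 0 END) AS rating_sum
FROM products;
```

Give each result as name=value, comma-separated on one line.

[stock_sum: stock > 151 AND rating > 3]
sku=A31: ✗
sku=A35: ✓ → 137
sku=A87: ✓ → 87
sku=A39: ✗
sku=A38: ✓ → 111
sku=A72: ✗
sku=A12: ✗
sku=A21: ✗
sku=A73: ✗
sku=A23: ✓ → 296
sku=A36: ✗
sku=A74: ✗
sku=A47: ✓ → 208
stock_sum = 137 + 87 + 111 + 296 + 208 = 839
—
[rating_sum: rating = 4 AND stock BETWEEN 44 AND 163]
sku=A31: ✗
sku=A35: ✗
sku=A87: ✗
sku=A39: ✓ → 338
sku=A38: ✗
sku=A72: ✗
sku=A12: ✗
sku=A21: ✗
sku=A73: ✗
sku=A23: ✗
sku=A36: ✗
sku=A74: ✗
sku=A47: ✗
rating_sum = 338

stock_sum=839, rating_sum=338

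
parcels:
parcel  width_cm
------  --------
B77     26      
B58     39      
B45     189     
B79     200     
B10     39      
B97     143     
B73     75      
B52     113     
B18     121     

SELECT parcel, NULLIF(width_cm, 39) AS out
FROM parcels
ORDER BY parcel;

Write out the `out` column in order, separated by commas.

parcel=B10: width_cm=39 vs 39: equal → NULL
parcel=B18: width_cm=121 vs 39: differ → 121
parcel=B45: width_cm=189 vs 39: differ → 189
parcel=B52: width_cm=113 vs 39: differ → 113
parcel=B58: width_cm=39 vs 39: equal → NULL
parcel=B73: width_cm=75 vs 39: differ → 75
parcel=B77: width_cm=26 vs 39: differ → 26
parcel=B79: width_cm=200 vs 39: differ → 200
parcel=B97: width_cm=143 vs 39: differ → 143

NULL, 121, 189, 113, NULL, 75, 26, 200, 143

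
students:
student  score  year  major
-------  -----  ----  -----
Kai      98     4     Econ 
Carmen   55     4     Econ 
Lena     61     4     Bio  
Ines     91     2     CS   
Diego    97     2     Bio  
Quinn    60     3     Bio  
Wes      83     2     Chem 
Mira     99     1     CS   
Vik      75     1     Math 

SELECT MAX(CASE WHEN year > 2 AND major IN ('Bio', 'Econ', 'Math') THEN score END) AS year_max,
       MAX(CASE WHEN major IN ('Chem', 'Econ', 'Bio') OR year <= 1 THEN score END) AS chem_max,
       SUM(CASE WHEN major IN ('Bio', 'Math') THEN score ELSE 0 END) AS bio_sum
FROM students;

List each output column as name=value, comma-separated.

[year_max: year > 2 AND major IN ('Bio', 'Econ', 'Math')]
student=Kai: ✓ → 98
student=Carmen: ✓ → 55
student=Lena: ✓ → 61
student=Ines: ✗
student=Diego: ✗
student=Quinn: ✓ → 60
student=Wes: ✗
student=Mira: ✗
student=Vik: ✗
year_max = MAX(98, 55, 61, 60) = 98
—
[chem_max: major IN ('Chem', 'Econ', 'Bio') OR year <= 1]
student=Kai: ✓ → 98
student=Carmen: ✓ → 55
student=Lena: ✓ → 61
student=Ines: ✗
student=Diego: ✓ → 97
student=Quinn: ✓ → 60
student=Wes: ✓ → 83
student=Mira: ✓ → 99
student=Vik: ✓ → 75
chem_max = MAX(98, 55, 61, 97, 60, 83, 99, 75) = 99
—
[bio_sum: major IN ('Bio', 'Math')]
student=Kai: ✗
student=Carmen: ✗
student=Lena: ✓ → 61
student=Ines: ✗
student=Diego: ✓ → 97
student=Quinn: ✓ → 60
student=Wes: ✗
student=Mira: ✗
student=Vik: ✓ → 75
bio_sum = 61 + 97 + 60 + 75 = 293

year_max=98, chem_max=99, bio_sum=293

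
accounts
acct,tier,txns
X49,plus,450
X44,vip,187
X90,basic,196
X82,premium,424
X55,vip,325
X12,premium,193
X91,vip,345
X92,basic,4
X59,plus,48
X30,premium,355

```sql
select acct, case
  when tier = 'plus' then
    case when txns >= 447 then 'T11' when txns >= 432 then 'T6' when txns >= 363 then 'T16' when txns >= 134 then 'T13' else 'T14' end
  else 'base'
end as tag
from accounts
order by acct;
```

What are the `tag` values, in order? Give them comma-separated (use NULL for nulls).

base, base, base, T11, base, T14, base, base, base, base

acct=X12: tier='premium' → outer ELSE → base
acct=X30: tier='premium' → outer ELSE → base
acct=X44: tier='vip' → outer ELSE → base
acct=X49: tier='plus' → inner[txns >= 447] → T11
acct=X55: tier='vip' → outer ELSE → base
acct=X59: tier='plus' → inner[ELSE] → T14
acct=X82: tier='premium' → outer ELSE → base
acct=X90: tier='basic' → outer ELSE → base
acct=X91: tier='vip' → outer ELSE → base
acct=X92: tier='basic' → outer ELSE → base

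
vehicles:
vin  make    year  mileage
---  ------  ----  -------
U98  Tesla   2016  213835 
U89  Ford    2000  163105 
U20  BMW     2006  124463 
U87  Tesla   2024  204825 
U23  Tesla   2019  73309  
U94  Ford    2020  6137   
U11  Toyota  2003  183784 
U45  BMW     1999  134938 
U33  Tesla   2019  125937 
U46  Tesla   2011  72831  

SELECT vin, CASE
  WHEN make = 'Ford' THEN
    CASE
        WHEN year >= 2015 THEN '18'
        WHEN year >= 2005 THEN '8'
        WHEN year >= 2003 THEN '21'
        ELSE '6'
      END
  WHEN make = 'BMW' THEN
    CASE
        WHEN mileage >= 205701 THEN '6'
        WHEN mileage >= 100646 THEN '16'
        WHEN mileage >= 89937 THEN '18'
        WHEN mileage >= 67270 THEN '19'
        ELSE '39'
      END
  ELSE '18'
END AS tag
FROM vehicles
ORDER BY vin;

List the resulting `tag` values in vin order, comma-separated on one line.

18, 16, 18, 18, 16, 18, 18, 6, 18, 18

vin=U11: make='Toyota' → outer ELSE → 18
vin=U20: make='BMW' → inner[mileage >= 100646] → 16
vin=U23: make='Tesla' → outer ELSE → 18
vin=U33: make='Tesla' → outer ELSE → 18
vin=U45: make='BMW' → inner[mileage >= 100646] → 16
vin=U46: make='Tesla' → outer ELSE → 18
vin=U87: make='Tesla' → outer ELSE → 18
vin=U89: make='Ford' → inner[ELSE] → 6
vin=U94: make='Ford' → inner[year >= 2015] → 18
vin=U98: make='Tesla' → outer ELSE → 18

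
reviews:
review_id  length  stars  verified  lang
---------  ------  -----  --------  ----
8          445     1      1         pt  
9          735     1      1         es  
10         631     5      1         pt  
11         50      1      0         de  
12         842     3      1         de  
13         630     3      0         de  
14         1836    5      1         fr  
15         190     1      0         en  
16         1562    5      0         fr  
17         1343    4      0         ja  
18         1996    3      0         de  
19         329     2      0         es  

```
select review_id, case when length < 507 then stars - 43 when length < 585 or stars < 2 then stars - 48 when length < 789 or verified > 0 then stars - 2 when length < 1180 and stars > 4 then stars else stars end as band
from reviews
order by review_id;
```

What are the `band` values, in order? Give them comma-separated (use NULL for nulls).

review_id=8: length < 507 → -42
review_id=9: length < 585 or stars < 2 → -47
review_id=10: length < 789 or verified > 0 → 3
review_id=11: length < 507 → -42
review_id=12: length < 789 or verified > 0 → 1
review_id=13: length < 789 or verified > 0 → 1
review_id=14: length < 789 or verified > 0 → 3
review_id=15: length < 507 → -42
review_id=16: ELSE → 5
review_id=17: ELSE → 4
review_id=18: ELSE → 3
review_id=19: length < 507 → -41

-42, -47, 3, -42, 1, 1, 3, -42, 5, 4, 3, -41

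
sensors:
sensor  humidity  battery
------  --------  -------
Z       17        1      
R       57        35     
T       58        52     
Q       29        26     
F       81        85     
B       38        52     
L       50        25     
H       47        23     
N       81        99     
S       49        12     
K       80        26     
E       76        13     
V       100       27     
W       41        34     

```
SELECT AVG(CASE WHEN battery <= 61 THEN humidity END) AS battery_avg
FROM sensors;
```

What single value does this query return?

53.5

sensor=Z: ✓ → 17
sensor=R: ✓ → 57
sensor=T: ✓ → 58
sensor=Q: ✓ → 29
sensor=F: ✗
sensor=B: ✓ → 38
sensor=L: ✓ → 50
sensor=H: ✓ → 47
sensor=N: ✗
sensor=S: ✓ → 49
sensor=K: ✓ → 80
sensor=E: ✓ → 76
sensor=V: ✓ → 100
sensor=W: ✓ → 41
battery_avg = (17 + 57 + 58 + 29 + 38 + 50 + 47 + 49 + 80 + 76 + 100 + 41) / 12 = 53.5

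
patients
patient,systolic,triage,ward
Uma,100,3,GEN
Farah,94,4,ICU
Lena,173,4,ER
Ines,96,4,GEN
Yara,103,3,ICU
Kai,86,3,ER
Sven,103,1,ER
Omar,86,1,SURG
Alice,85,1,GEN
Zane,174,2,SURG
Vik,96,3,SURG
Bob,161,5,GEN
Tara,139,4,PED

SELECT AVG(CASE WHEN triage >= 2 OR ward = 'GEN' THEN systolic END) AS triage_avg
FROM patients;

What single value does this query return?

patient=Uma: ✓ → 100
patient=Farah: ✓ → 94
patient=Lena: ✓ → 173
patient=Ines: ✓ → 96
patient=Yara: ✓ → 103
patient=Kai: ✓ → 86
patient=Sven: ✗
patient=Omar: ✗
patient=Alice: ✓ → 85
patient=Zane: ✓ → 174
patient=Vik: ✓ → 96
patient=Bob: ✓ → 161
patient=Tara: ✓ → 139
triage_avg = (100 + 94 + 173 + 96 + 103 + 86 + 85 + 174 + 96 + 161 + 139) / 11 = 118.8181818182

118.8181818182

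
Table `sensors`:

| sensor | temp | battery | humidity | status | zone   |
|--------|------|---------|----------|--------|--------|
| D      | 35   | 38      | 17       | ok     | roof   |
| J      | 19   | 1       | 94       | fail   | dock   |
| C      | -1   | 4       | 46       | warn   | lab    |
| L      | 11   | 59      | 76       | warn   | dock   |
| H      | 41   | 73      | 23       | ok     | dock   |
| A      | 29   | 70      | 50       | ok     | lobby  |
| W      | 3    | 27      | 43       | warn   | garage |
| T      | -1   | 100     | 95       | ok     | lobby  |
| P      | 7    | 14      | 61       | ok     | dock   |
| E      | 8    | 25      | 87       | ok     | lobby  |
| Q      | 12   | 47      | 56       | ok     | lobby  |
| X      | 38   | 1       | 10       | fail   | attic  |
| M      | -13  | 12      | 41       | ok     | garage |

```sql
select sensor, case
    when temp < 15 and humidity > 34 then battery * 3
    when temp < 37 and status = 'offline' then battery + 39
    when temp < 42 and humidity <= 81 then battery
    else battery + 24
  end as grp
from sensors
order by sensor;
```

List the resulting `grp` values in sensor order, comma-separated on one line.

70, 12, 38, 75, 73, 25, 177, 36, 42, 141, 300, 81, 1

sensor=A: temp < 42 and humidity <= 81 → 70
sensor=C: temp < 15 and humidity > 34 → 12
sensor=D: temp < 42 and humidity <= 81 → 38
sensor=E: temp < 15 and humidity > 34 → 75
sensor=H: temp < 42 and humidity <= 81 → 73
sensor=J: ELSE → 25
sensor=L: temp < 15 and humidity > 34 → 177
sensor=M: temp < 15 and humidity > 34 → 36
sensor=P: temp < 15 and humidity > 34 → 42
sensor=Q: temp < 15 and humidity > 34 → 141
sensor=T: temp < 15 and humidity > 34 → 300
sensor=W: temp < 15 and humidity > 34 → 81
sensor=X: temp < 42 and humidity <= 81 → 1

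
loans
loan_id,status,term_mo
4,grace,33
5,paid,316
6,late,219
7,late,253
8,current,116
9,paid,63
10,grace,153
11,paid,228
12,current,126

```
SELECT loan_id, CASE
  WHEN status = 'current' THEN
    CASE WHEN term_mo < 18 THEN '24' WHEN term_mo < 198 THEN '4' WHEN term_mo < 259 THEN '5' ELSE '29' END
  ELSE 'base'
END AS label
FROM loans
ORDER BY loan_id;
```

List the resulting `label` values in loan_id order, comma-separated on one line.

base, base, base, base, 4, base, base, base, 4

loan_id=4: status='grace' → outer ELSE → base
loan_id=5: status='paid' → outer ELSE → base
loan_id=6: status='late' → outer ELSE → base
loan_id=7: status='late' → outer ELSE → base
loan_id=8: status='current' → inner[term_mo < 198] → 4
loan_id=9: status='paid' → outer ELSE → base
loan_id=10: status='grace' → outer ELSE → base
loan_id=11: status='paid' → outer ELSE → base
loan_id=12: status='current' → inner[term_mo < 198] → 4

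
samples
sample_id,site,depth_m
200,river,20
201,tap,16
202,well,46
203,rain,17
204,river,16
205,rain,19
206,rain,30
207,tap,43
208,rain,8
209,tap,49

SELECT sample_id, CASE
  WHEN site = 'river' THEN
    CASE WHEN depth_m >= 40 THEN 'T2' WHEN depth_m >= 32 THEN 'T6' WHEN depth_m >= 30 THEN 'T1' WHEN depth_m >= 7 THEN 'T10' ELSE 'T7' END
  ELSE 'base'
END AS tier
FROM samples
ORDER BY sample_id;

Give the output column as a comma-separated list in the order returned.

sample_id=200: site='river' → inner[depth_m >= 7] → T10
sample_id=201: site='tap' → outer ELSE → base
sample_id=202: site='well' → outer ELSE → base
sample_id=203: site='rain' → outer ELSE → base
sample_id=204: site='river' → inner[depth_m >= 7] → T10
sample_id=205: site='rain' → outer ELSE → base
sample_id=206: site='rain' → outer ELSE → base
sample_id=207: site='tap' → outer ELSE → base
sample_id=208: site='rain' → outer ELSE → base
sample_id=209: site='tap' → outer ELSE → base

T10, base, base, base, T10, base, base, base, base, base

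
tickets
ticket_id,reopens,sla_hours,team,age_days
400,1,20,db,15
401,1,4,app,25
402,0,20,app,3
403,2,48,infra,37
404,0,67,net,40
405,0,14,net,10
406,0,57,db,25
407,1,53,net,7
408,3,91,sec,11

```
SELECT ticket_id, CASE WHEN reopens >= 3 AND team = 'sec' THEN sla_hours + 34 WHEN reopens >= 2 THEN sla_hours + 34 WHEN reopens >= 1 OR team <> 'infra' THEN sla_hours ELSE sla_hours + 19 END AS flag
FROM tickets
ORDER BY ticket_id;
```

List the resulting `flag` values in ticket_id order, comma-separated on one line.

ticket_id=400: reopens >= 1 OR team <> 'infra' → 20
ticket_id=401: reopens >= 1 OR team <> 'infra' → 4
ticket_id=402: reopens >= 1 OR team <> 'infra' → 20
ticket_id=403: reopens >= 2 → 82
ticket_id=404: reopens >= 1 OR team <> 'infra' → 67
ticket_id=405: reopens >= 1 OR team <> 'infra' → 14
ticket_id=406: reopens >= 1 OR team <> 'infra' → 57
ticket_id=407: reopens >= 1 OR team <> 'infra' → 53
ticket_id=408: reopens >= 3 AND team = 'sec' → 125

20, 4, 20, 82, 67, 14, 57, 53, 125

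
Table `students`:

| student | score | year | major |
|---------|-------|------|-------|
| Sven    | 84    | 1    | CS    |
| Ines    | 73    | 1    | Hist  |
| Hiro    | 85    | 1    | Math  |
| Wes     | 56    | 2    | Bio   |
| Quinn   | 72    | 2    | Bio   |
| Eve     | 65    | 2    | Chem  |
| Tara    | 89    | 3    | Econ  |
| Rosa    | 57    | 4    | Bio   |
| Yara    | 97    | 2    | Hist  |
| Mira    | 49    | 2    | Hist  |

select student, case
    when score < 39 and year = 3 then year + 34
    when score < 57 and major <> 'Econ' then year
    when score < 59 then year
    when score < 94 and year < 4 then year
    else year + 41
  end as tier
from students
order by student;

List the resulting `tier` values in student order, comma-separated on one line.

2, 1, 1, 2, 2, 4, 1, 3, 2, 43

student=Eve: score < 94 and year < 4 → 2
student=Hiro: score < 94 and year < 4 → 1
student=Ines: score < 94 and year < 4 → 1
student=Mira: score < 57 and major <> 'Econ' → 2
student=Quinn: score < 94 and year < 4 → 2
student=Rosa: score < 59 → 4
student=Sven: score < 94 and year < 4 → 1
student=Tara: score < 94 and year < 4 → 3
student=Wes: score < 57 and major <> 'Econ' → 2
student=Yara: ELSE → 43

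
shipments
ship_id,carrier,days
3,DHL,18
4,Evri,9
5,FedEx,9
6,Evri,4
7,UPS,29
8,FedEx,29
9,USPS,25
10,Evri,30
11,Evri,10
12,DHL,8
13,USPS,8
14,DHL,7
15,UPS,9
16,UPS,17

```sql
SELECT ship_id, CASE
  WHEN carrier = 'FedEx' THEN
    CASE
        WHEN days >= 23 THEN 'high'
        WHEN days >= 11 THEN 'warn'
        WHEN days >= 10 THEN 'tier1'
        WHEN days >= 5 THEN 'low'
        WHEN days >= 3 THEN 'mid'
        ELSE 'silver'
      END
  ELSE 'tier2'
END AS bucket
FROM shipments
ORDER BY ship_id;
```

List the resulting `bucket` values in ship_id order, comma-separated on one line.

ship_id=3: carrier='DHL' → outer ELSE → tier2
ship_id=4: carrier='Evri' → outer ELSE → tier2
ship_id=5: carrier='FedEx' → inner[days >= 5] → low
ship_id=6: carrier='Evri' → outer ELSE → tier2
ship_id=7: carrier='UPS' → outer ELSE → tier2
ship_id=8: carrier='FedEx' → inner[days >= 23] → high
ship_id=9: carrier='USPS' → outer ELSE → tier2
ship_id=10: carrier='Evri' → outer ELSE → tier2
ship_id=11: carrier='Evri' → outer ELSE → tier2
ship_id=12: carrier='DHL' → outer ELSE → tier2
ship_id=13: carrier='USPS' → outer ELSE → tier2
ship_id=14: carrier='DHL' → outer ELSE → tier2
ship_id=15: carrier='UPS' → outer ELSE → tier2
ship_id=16: carrier='UPS' → outer ELSE → tier2

tier2, tier2, low, tier2, tier2, high, tier2, tier2, tier2, tier2, tier2, tier2, tier2, tier2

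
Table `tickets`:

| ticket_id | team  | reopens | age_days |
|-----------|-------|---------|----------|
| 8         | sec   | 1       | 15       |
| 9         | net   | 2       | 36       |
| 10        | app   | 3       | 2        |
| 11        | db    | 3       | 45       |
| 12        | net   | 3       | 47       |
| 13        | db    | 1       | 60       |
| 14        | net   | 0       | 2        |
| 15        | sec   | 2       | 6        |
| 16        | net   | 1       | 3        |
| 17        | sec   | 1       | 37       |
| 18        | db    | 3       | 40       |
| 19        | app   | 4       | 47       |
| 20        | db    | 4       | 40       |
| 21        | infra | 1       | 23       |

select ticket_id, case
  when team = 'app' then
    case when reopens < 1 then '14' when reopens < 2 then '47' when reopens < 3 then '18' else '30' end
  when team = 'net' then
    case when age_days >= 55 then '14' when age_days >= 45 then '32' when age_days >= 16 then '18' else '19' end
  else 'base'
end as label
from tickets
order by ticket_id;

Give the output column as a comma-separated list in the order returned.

ticket_id=8: team='sec' → outer ELSE → base
ticket_id=9: team='net' → inner[age_days >= 16] → 18
ticket_id=10: team='app' → inner[ELSE] → 30
ticket_id=11: team='db' → outer ELSE → base
ticket_id=12: team='net' → inner[age_days >= 45] → 32
ticket_id=13: team='db' → outer ELSE → base
ticket_id=14: team='net' → inner[ELSE] → 19
ticket_id=15: team='sec' → outer ELSE → base
ticket_id=16: team='net' → inner[ELSE] → 19
ticket_id=17: team='sec' → outer ELSE → base
ticket_id=18: team='db' → outer ELSE → base
ticket_id=19: team='app' → inner[ELSE] → 30
ticket_id=20: team='db' → outer ELSE → base
ticket_id=21: team='infra' → outer ELSE → base

base, 18, 30, base, 32, base, 19, base, 19, base, base, 30, base, base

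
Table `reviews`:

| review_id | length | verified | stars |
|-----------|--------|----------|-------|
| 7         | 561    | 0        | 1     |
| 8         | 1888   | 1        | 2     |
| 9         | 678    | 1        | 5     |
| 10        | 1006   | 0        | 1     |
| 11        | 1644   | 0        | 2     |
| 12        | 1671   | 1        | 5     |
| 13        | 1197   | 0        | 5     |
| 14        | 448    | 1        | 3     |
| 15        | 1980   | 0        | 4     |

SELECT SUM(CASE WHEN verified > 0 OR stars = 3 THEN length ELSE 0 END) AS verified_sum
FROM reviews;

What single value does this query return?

review_id=7: ✗
review_id=8: ✓ → 1888
review_id=9: ✓ → 678
review_id=10: ✗
review_id=11: ✗
review_id=12: ✓ → 1671
review_id=13: ✗
review_id=14: ✓ → 448
review_id=15: ✗
verified_sum = 1888 + 678 + 1671 + 448 = 4685

4685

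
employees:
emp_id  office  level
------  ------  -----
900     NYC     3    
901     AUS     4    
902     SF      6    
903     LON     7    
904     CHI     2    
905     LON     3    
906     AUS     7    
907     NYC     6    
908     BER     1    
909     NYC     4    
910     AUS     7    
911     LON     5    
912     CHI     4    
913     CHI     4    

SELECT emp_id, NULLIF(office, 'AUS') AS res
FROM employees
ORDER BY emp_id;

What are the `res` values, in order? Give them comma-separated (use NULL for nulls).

emp_id=900: office=NYC vs AUS: differ → NYC
emp_id=901: office=AUS vs AUS: equal → NULL
emp_id=902: office=SF vs AUS: differ → SF
emp_id=903: office=LON vs AUS: differ → LON
emp_id=904: office=CHI vs AUS: differ → CHI
emp_id=905: office=LON vs AUS: differ → LON
emp_id=906: office=AUS vs AUS: equal → NULL
emp_id=907: office=NYC vs AUS: differ → NYC
emp_id=908: office=BER vs AUS: differ → BER
emp_id=909: office=NYC vs AUS: differ → NYC
emp_id=910: office=AUS vs AUS: equal → NULL
emp_id=911: office=LON vs AUS: differ → LON
emp_id=912: office=CHI vs AUS: differ → CHI
emp_id=913: office=CHI vs AUS: differ → CHI

NYC, NULL, SF, LON, CHI, LON, NULL, NYC, BER, NYC, NULL, LON, CHI, CHI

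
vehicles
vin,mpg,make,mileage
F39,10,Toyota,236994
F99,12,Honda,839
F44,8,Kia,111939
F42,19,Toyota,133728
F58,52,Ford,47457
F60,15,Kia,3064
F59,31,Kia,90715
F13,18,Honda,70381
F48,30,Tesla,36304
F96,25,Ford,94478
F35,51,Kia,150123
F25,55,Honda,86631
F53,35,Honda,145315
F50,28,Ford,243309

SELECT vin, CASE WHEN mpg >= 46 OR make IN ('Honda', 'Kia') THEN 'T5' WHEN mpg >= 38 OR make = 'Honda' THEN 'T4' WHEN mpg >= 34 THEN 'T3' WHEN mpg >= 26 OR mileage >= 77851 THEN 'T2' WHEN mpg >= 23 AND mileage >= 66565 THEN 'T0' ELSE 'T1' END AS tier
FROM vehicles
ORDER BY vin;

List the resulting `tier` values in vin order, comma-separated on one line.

vin=F13: mpg >= 46 OR make IN ('Honda', 'Kia') → T5
vin=F25: mpg >= 46 OR make IN ('Honda', 'Kia') → T5
vin=F35: mpg >= 46 OR make IN ('Honda', 'Kia') → T5
vin=F39: mpg >= 26 OR mileage >= 77851 → T2
vin=F42: mpg >= 26 OR mileage >= 77851 → T2
vin=F44: mpg >= 46 OR make IN ('Honda', 'Kia') → T5
vin=F48: mpg >= 26 OR mileage >= 77851 → T2
vin=F50: mpg >= 26 OR mileage >= 77851 → T2
vin=F53: mpg >= 46 OR make IN ('Honda', 'Kia') → T5
vin=F58: mpg >= 46 OR make IN ('Honda', 'Kia') → T5
vin=F59: mpg >= 46 OR make IN ('Honda', 'Kia') → T5
vin=F60: mpg >= 46 OR make IN ('Honda', 'Kia') → T5
vin=F96: mpg >= 26 OR mileage >= 77851 → T2
vin=F99: mpg >= 46 OR make IN ('Honda', 'Kia') → T5

T5, T5, T5, T2, T2, T5, T2, T2, T5, T5, T5, T5, T2, T5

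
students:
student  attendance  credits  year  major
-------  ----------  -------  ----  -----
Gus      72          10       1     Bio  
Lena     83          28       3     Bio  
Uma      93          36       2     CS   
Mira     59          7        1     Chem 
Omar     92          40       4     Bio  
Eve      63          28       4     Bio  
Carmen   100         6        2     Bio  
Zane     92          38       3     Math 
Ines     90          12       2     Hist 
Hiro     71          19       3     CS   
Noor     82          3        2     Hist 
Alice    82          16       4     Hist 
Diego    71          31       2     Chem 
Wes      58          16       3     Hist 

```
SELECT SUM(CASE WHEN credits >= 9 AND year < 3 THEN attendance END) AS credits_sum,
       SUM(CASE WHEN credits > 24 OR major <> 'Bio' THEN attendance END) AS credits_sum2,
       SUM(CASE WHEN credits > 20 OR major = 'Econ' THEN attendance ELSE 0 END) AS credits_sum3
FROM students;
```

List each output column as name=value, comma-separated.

credits_sum=326, credits_sum2=936, credits_sum3=494

[credits_sum: credits >= 9 AND year < 3]
student=Gus: ✓ → 72
student=Lena: ✗
student=Uma: ✓ → 93
student=Mira: ✗
student=Omar: ✗
student=Eve: ✗
student=Carmen: ✗
student=Zane: ✗
student=Ines: ✓ → 90
student=Hiro: ✗
student=Noor: ✗
student=Alice: ✗
student=Diego: ✓ → 71
student=Wes: ✗
credits_sum = 72 + 93 + 90 + 71 = 326
—
[credits_sum2: credits > 24 OR major <> 'Bio']
student=Gus: ✗
student=Lena: ✓ → 83
student=Uma: ✓ → 93
student=Mira: ✓ → 59
student=Omar: ✓ → 92
student=Eve: ✓ → 63
student=Carmen: ✗
student=Zane: ✓ → 92
student=Ines: ✓ → 90
student=Hiro: ✓ → 71
student=Noor: ✓ → 82
student=Alice: ✓ → 82
student=Diego: ✓ → 71
student=Wes: ✓ → 58
credits_sum2 = 83 + 93 + 59 + 92 + 63 + 92 + 90 + 71 + 82 + 82 + 71 + 58 = 936
—
[credits_sum3: credits > 20 OR major = 'Econ']
student=Gus: ✗
student=Lena: ✓ → 83
student=Uma: ✓ → 93
student=Mira: ✗
student=Omar: ✓ → 92
student=Eve: ✓ → 63
student=Carmen: ✗
student=Zane: ✓ → 92
student=Ines: ✗
student=Hiro: ✗
student=Noor: ✗
student=Alice: ✗
student=Diego: ✓ → 71
student=Wes: ✗
credits_sum3 = 83 + 93 + 92 + 63 + 92 + 71 = 494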